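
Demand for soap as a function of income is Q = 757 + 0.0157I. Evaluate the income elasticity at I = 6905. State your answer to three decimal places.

0.125

At I = 6905: Q = 865.409.
dQ/dI = 0.0157.
η = (dQ/dI)·(I/Q) = 0.0157 × (6905/865.409) = 0.125.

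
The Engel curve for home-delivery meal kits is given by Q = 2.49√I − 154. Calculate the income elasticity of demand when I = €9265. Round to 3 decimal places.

At I = 9265: Q = 85.675.
dQ/dI = 2.49/(2√I) = 0.0129344 at this income.
η = (dQ/dI)·(I/Q) = 0.0129344 × (9265/85.675) = 1.399.

1.399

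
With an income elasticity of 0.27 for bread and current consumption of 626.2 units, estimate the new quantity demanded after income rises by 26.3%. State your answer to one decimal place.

670.7

%ΔQ ≈ η × %ΔI = 0.27 × 26.3% = 7.101%.
New Q ≈ 626.2 × (1 + 0.07101) = 670.7.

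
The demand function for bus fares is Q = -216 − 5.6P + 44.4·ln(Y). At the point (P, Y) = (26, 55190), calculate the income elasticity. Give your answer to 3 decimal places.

0.360

At P = 26, Y = 55190: Q = 123.183.
Holding P constant, ∂Q/∂Y = 44.4/Y = 0.000804494.
η_Y = (∂Q/∂Y)·(Y/Q) = 0.000804494 × (55190/123.183) = 0.360.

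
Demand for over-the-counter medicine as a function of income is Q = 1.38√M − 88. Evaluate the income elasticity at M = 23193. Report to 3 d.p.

At M = 23193: Q = 122.164.
dQ/dM = 1.38/(2√M) = 0.00453076 at this income.
η = (dQ/dM)·(M/Q) = 0.00453076 × (23193/122.164) = 0.860.

0.860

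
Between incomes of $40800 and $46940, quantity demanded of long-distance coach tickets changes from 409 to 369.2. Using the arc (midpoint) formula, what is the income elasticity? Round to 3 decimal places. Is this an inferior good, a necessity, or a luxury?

ΔQ = 369.2 − 409 = -39.8; midpoint Q̄ = (409 + 369.2)/2 = 389.1.
ΔI = 46940 − 40800 = 6140; midpoint Ī = (40800 + 46940)/2 = 43870.
η = (ΔQ/Q̄) ÷ (ΔI/Ī) = (-39.8/389.1) ÷ (6140/43870) = -0.731.
η < 0 ⇒ inferior good.

-0.731 (inferior good)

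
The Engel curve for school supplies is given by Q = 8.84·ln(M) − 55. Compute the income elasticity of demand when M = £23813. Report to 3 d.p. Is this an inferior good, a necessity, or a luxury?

0.259 (necessity)

At M = 23813: Q = 34.089.
dQ/dM = 8.84/M = 0.000371226 at this income.
η = (dQ/dM)·(M/Q) = 0.000371226 × (23813/34.089) = 0.259.
Since 0 < η < 1, the good is a necessity.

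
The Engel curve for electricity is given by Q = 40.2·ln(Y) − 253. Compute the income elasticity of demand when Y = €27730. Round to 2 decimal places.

At Y = 27730: Q = 158.257.
dQ/dY = 40.2/Y = 0.00144969 at this income.
η = (dQ/dY)·(Y/Q) = 0.00144969 × (27730/158.257) = 0.25.

0.25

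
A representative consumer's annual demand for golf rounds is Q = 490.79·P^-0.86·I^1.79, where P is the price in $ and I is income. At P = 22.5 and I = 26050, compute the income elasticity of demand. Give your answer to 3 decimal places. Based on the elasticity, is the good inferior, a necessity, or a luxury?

For a multiplicative demand Q = A·P^α·I^β, the income elasticity is β everywhere.
Here β = 1.79, so η = 1.790.
Since η > 1, this is a luxury.

1.790 (luxury)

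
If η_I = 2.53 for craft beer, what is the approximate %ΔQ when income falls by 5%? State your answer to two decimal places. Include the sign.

-12.65%

%ΔQ ≈ η × %ΔI = 2.53 × (-5%) = -12.65%.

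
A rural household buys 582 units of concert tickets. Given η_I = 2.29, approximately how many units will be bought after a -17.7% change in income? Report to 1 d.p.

346.1

%ΔQ ≈ η × %ΔI = 2.29 × (-17.7%) = -40.533%.
New Q ≈ 582 × (1 − 0.40533) = 346.1.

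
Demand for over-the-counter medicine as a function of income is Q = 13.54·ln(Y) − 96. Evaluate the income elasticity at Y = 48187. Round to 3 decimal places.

At Y = 48187: Q = 50.000.
dQ/dY = 13.54/Y = 0.000280989 at this income.
η = (dQ/dY)·(Y/Q) = 0.000280989 × (48187/50.000) = 0.271.

0.271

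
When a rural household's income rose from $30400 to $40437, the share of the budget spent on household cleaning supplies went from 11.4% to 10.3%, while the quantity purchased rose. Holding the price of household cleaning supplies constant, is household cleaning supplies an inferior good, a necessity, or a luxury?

necessity

Quantity rises but the budget share falls as income rises, so 0 < η < 1.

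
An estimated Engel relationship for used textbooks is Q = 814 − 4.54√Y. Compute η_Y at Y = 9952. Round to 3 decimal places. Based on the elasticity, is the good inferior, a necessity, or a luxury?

At Y = 9952: Q = 361.091.
dQ/dY = -4.54/(2√Y) = -0.0227547 at this income.
η = (dQ/dY)·(Y/Q) = -0.0227547 × (9952/361.091) = -0.627.
Since η < 0, the good is an inferior good.

-0.627 (inferior good)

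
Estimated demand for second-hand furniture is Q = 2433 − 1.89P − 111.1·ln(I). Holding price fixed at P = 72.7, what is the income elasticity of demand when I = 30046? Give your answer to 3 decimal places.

At P = 72.7, I = 30046: Q = 1150.102.
Holding P constant, ∂Q/∂I = -111.1/I = -0.00369766.
η_I = (∂Q/∂I)·(I/Q) = -0.00369766 × (30046/1150.102) = -0.097.

-0.097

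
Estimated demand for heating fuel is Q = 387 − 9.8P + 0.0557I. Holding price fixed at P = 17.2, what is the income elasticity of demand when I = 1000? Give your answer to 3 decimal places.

0.203

At P = 17.2, I = 1000: Q = 274.140.
Holding P constant, ∂Q/∂I = 0.0557.
η_I = (∂Q/∂I)·(I/Q) = 0.0557 × (1000/274.140) = 0.203.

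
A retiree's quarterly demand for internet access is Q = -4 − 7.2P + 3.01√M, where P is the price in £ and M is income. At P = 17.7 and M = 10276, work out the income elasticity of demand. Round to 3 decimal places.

0.878

At P = 17.7, M = 10276: Q = 173.686.
Holding P constant, ∂Q/∂M = 3.01/(2√M) = 0.0148465.
η_M = (∂Q/∂M)·(M/Q) = 0.0148465 × (10276/173.686) = 0.878.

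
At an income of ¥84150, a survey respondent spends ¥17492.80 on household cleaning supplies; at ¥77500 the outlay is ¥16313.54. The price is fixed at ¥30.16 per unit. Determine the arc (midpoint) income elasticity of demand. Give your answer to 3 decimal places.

0.848

With a constant price, Q₁ = 17492.80/30.16 = 580.000 and Q₂ = 16313.54/30.16 = 540.900 (equivalently, work directly with expenditure since P cancels).
Midpoint %ΔQ = (16313.54 − 17492.80)/16903.17 = -0.06977; midpoint %ΔI = (77500 − 84150)/80825 = -0.08228.
η = -0.06977 / -0.08228 = 0.848.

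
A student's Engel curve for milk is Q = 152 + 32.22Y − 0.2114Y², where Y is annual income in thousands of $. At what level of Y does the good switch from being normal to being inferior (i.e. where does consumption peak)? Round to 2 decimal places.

dQ/dY = 32.22 − 0.4228Y.
The good is inferior where dQ/dY < 0. Setting dQ/dY = 0 gives Y = 32.22 / 0.4228 = 76.21.

76.21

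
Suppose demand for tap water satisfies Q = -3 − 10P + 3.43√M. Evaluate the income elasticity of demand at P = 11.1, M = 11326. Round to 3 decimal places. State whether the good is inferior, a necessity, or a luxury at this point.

At P = 11.1, M = 11326: Q = 251.033.
Holding P constant, ∂Q/∂M = 3.43/(2√M) = 0.0161148.
η_M = (∂Q/∂M)·(M/Q) = 0.0161148 × (11326/251.033) = 0.727.
Since 0 < η < 1, this is a necessity.

0.727 (necessity)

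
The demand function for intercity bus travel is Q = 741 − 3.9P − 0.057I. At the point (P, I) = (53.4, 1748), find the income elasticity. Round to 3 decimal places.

At P = 53.4, I = 1748: Q = 433.104.
Holding P constant, ∂Q/∂I = −0.057.
η_I = (∂Q/∂I)·(I/Q) = -0.057 × (1748/433.104) = -0.230.

-0.230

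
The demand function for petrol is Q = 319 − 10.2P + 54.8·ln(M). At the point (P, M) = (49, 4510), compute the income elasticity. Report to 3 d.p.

0.196

At P = 49, M = 4510: Q = 280.290.
Holding P constant, ∂Q/∂M = 54.8/M = 0.0121508.
η_M = (∂Q/∂M)·(M/Q) = 0.0121508 × (4510/280.290) = 0.196.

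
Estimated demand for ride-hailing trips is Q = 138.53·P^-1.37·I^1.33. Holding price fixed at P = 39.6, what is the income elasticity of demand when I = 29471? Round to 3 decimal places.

For a multiplicative demand Q = A·P^α·I^β, the income elasticity is β everywhere.
Here β = 1.33, so η = 1.330.

1.330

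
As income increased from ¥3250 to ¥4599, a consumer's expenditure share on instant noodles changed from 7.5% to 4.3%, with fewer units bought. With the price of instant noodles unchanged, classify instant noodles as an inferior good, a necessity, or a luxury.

Quantity demanded falls as income rises, so η < 0.

inferior good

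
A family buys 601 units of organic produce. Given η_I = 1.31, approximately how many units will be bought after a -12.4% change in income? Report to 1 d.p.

503.4

%ΔQ ≈ η × %ΔI = 1.31 × (-12.4%) = -16.244%.
New Q ≈ 601 × (1 − 0.16244) = 503.4.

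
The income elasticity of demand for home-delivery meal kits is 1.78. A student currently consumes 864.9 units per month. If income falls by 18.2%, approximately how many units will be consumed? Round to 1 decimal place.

%ΔQ ≈ η × %ΔI = 1.78 × (-18.2%) = -32.396%.
New Q ≈ 864.9 × (1 − 0.32396) = 584.7.

584.7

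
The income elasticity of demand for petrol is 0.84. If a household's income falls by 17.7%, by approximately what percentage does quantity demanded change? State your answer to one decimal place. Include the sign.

-14.9%

%ΔQ ≈ η × %ΔI = 0.84 × (-17.7%) = -14.9%.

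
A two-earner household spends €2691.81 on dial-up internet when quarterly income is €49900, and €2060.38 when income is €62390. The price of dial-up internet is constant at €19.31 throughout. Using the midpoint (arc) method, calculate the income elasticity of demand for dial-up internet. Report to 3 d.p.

With a constant price, Q₁ = 2691.81/19.31 = 139.400 and Q₂ = 2060.38/19.31 = 106.700 (equivalently, work directly with expenditure since P cancels).
Midpoint %ΔQ = (2060.38 − 2691.81)/2376.10 = -0.26574; midpoint %ΔI = (62390 − 49900)/56145 = 0.22246.
η = -0.26574 / 0.22246 = -1.195.

-1.195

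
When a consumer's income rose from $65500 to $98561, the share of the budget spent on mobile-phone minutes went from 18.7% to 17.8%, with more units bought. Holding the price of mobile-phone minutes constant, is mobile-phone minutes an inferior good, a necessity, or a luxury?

necessity

Quantity rises but the budget share falls as income rises, so 0 < η < 1.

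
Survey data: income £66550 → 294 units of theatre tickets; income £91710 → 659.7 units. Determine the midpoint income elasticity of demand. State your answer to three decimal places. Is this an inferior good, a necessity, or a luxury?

ΔQ = 659.7 − 294 = 365.7; midpoint Q̄ = (294 + 659.7)/2 = 476.85.
ΔI = 91710 − 66550 = 25160; midpoint Ī = (66550 + 91710)/2 = 79130.
η = (ΔQ/Q̄) ÷ (ΔI/Ī) = (365.7/476.85) ÷ (25160/79130) = 2.412.
η > 1 ⇒ luxury.

2.412 (luxury)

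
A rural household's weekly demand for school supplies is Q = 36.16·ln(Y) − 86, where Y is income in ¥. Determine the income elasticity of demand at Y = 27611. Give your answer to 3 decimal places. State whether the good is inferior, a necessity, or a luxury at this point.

0.127 (necessity)

At Y = 27611: Q = 283.771.
dQ/dY = 36.16/Y = 0.00130962 at this income.
η = (dQ/dY)·(Y/Q) = 0.00130962 × (27611/283.771) = 0.127.
Since 0 < η < 1, the good is a necessity.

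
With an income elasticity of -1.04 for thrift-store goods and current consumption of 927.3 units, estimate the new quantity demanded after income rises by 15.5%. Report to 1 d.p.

%ΔQ ≈ η × %ΔI = -1.04 × 15.5% = -16.12%.
New Q ≈ 927.3 × (1 − 0.1612) = 777.8.

777.8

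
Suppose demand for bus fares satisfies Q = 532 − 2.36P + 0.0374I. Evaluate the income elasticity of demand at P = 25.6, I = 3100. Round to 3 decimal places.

At P = 25.6, I = 3100: Q = 587.524.
Holding P constant, ∂Q/∂I = 0.0374.
η_I = (∂Q/∂I)·(I/Q) = 0.0374 × (3100/587.524) = 0.197.

0.197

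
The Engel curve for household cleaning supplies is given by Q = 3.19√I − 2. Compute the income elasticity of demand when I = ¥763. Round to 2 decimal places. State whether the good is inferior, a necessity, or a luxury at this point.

At I = 763: Q = 86.116.
dQ/dI = 3.19/(2√I) = 0.0577429 at this income.
η = (dQ/dI)·(I/Q) = 0.0577429 × (763/86.116) = 0.51.
Since 0 < η < 1, the good is a necessity.

0.51 (necessity)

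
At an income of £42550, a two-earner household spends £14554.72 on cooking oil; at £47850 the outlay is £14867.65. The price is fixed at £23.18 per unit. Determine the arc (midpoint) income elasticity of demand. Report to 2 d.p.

With a constant price, Q₁ = 14554.72/23.18 = 627.900 and Q₂ = 14867.65/23.18 = 641.400 (equivalently, work directly with expenditure since P cancels).
Midpoint %ΔQ = (14867.65 − 14554.72)/14711.19 = 0.02127; midpoint %ΔI = (47850 − 42550)/45200 = 0.11726.
η = 0.02127 / 0.11726 = 0.18.

0.18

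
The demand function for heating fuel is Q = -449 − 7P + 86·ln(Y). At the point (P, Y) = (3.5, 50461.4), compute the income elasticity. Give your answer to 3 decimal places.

At P = 3.5, Y = 50461.4: Q = 457.791.
Holding P constant, ∂Q/∂Y = 86/Y = 0.00170427.
η_Y = (∂Q/∂Y)·(Y/Q) = 0.00170427 × (50461.4/457.791) = 0.188.

0.188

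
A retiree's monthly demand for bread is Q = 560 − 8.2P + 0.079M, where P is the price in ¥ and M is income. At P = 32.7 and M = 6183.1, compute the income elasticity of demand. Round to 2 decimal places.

0.63

At P = 32.7, M = 6183.1: Q = 780.325.
Holding P constant, ∂Q/∂M = 0.079.
η_M = (∂Q/∂M)·(M/Q) = 0.079 × (6183.1/780.325) = 0.63.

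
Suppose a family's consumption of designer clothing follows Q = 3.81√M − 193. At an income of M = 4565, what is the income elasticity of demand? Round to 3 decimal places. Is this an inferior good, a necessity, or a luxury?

1.998 (luxury)

At M = 4565: Q = 64.422.
dQ/dM = 3.81/(2√M) = 0.0281952 at this income.
η = (dQ/dM)·(M/Q) = 0.0281952 × (4565/64.422) = 1.998.
Since η > 1, the good is a luxury.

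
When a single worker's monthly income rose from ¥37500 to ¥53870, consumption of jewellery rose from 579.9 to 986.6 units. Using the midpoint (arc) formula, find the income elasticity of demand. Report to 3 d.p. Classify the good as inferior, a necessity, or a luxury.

1.449 (luxury)

ΔQ = 986.6 − 579.9 = 406.7; midpoint Q̄ = (579.9 + 986.6)/2 = 783.25.
ΔI = 53870 − 37500 = 16370; midpoint Ī = (37500 + 53870)/2 = 45685.
η = (ΔQ/Q̄) ÷ (ΔI/Ī) = (406.7/783.25) ÷ (16370/45685) = 1.449.
η > 1 ⇒ luxury.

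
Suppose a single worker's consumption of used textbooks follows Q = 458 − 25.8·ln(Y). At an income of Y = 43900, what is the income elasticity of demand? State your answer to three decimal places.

At Y = 43900: Q = 182.207.
dQ/dY = -25.8/Y = -0.000587699 at this income.
η = (dQ/dY)·(Y/Q) = -0.000587699 × (43900/182.207) = -0.142.

-0.142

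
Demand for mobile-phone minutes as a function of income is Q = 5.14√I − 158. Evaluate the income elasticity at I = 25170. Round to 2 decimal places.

0.62

At I = 25170: Q = 657.464.
dQ/dI = 5.14/(2√I) = 0.0161991 at this income.
η = (dQ/dI)·(I/Q) = 0.0161991 × (25170/657.464) = 0.62.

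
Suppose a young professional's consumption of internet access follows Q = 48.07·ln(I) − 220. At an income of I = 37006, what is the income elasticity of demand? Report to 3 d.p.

At I = 37006: Q = 285.640.
dQ/dI = 48.07/I = 0.00129898 at this income.
η = (dQ/dI)·(I/Q) = 0.00129898 × (37006/285.640) = 0.168.

0.168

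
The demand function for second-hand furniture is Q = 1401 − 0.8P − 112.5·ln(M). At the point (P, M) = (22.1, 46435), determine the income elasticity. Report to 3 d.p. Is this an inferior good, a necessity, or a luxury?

At P = 22.1, M = 46435: Q = 174.417.
Holding P constant, ∂Q/∂M = -112.5/M = -0.00242274.
η_M = (∂Q/∂M)·(M/Q) = -0.00242274 × (46435/174.417) = -0.645.
Since η < 0, this is an inferior good.

-0.645 (inferior good)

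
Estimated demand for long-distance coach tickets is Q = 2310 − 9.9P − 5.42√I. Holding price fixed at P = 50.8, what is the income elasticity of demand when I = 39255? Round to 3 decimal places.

At P = 50.8, I = 39255: Q = 733.222.
Holding P constant, ∂Q/∂I = -5.42/(2√I) = -0.013678.
η_I = (∂Q/∂I)·(I/Q) = -0.013678 × (39255/733.222) = -0.732.

-0.732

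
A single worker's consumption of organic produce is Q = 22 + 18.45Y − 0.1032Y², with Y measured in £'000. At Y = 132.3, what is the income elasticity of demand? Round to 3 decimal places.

-1.785

At Y = 132.3: Q = 656.5955.
dQ/dY = 18.45 − 0.2064Y = -8.85672.
η = (dQ/dY)·(Y/Q) = -8.85672 × (132.3/656.5955) = -1.785.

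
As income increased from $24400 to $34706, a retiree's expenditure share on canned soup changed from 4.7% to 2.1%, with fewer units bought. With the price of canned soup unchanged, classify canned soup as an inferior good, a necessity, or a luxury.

Quantity demanded falls as income rises, so η < 0.

inferior good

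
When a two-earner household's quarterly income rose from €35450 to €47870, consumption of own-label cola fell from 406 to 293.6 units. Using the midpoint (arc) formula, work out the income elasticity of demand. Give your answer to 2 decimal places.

-1.08

ΔQ = 293.6 − 406 = -112.4; midpoint Q̄ = (406 + 293.6)/2 = 349.8.
ΔI = 47870 − 35450 = 12420; midpoint Ī = (35450 + 47870)/2 = 41660.
η = (ΔQ/Q̄) ÷ (ΔI/Ī) = (-112.4/349.8) ÷ (12420/41660) = -1.08.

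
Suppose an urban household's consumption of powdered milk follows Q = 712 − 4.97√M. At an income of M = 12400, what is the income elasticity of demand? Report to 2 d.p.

-1.75

At M = 12400: Q = 158.564.
dQ/dM = -4.97/(2√M) = -0.022316 at this income.
η = (dQ/dM)·(M/Q) = -0.022316 × (12400/158.564) = -1.75.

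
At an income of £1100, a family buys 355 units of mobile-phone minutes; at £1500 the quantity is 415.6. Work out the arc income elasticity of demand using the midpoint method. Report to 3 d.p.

ΔQ = 415.6 − 355 = 60.6; midpoint Q̄ = (355 + 415.6)/2 = 385.3.
ΔI = 1500 − 1100 = 400; midpoint Ī = (1100 + 1500)/2 = 1300.
η = (ΔQ/Q̄) ÷ (ΔI/Ī) = (60.6/385.3) ÷ (400/1300) = 0.511.

0.511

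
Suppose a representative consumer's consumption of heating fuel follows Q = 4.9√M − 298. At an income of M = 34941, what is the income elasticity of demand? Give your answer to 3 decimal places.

0.741

At M = 34941: Q = 617.933.
dQ/dM = 4.9/(2√M) = 0.0131069 at this income.
η = (dQ/dM)·(M/Q) = 0.0131069 × (34941/617.933) = 0.741.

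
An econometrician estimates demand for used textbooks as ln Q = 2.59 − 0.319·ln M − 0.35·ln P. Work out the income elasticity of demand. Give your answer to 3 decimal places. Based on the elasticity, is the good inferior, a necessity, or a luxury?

-0.319 (inferior good)

In a log-linear demand, the coefficient on ln M is the income elasticity.
So η = -0.319.
η < 0 ⇒ inferior good.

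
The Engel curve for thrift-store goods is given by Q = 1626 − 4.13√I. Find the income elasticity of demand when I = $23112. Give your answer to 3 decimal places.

At I = 23112: Q = 998.131.
dQ/dI = -4.13/(2√I) = -0.0135832 at this income.
η = (dQ/dI)·(I/Q) = -0.0135832 × (23112/998.131) = -0.315.

-0.315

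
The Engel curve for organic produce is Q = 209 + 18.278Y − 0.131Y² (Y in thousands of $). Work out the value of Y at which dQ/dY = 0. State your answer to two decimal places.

dQ/dY = 18.278 − 0.262Y.
The good is inferior where dQ/dY < 0. Setting dQ/dY = 0 gives Y = 18.278 / 0.262 = 69.76.

69.76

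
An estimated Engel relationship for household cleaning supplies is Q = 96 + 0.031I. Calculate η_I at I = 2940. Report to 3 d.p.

0.487

At I = 2940: Q = 187.140.
dQ/dI = 0.031.
η = (dQ/dI)·(I/Q) = 0.031 × (2940/187.140) = 0.487.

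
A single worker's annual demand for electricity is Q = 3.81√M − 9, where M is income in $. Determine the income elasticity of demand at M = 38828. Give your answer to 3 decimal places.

At M = 38828: Q = 741.754.
dQ/dM = 3.81/(2√M) = 0.00966768 at this income.
η = (dQ/dM)·(M/Q) = 0.00966768 × (38828/741.754) = 0.506.

0.506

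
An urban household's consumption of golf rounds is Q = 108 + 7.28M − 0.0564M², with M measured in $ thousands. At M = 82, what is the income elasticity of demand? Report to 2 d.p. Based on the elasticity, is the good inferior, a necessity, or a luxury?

At M = 82: Q = 325.7264.
dQ/dM = 7.28 − 0.1128M = -1.96960.
η = (dQ/dM)·(M/Q) = -1.96960 × (82/325.7264) = -0.50.
η < 0 ⇒ inferior good.

-0.50 (inferior good)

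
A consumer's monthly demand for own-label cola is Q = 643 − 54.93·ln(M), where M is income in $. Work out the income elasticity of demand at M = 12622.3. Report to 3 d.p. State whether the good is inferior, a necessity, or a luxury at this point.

At M = 12622.3: Q = 124.284.
dQ/dM = -54.93/M = -0.00435182 at this income.
η = (dQ/dM)·(M/Q) = -0.00435182 × (12622.3/124.284) = -0.442.
Since η < 0, the good is an inferior good.

-0.442 (inferior good)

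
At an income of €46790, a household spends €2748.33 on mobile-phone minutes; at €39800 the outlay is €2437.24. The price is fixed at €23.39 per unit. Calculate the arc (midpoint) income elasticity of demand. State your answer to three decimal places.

With a constant price, Q₁ = 2748.33/23.39 = 117.500 and Q₂ = 2437.24/23.39 = 104.200 (equivalently, work directly with expenditure since P cancels).
Midpoint %ΔQ = (2437.24 − 2748.33)/2592.79 = -0.11998; midpoint %ΔI = (39800 − 46790)/43295 = -0.16145.
η = -0.11998 / -0.16145 = 0.743.

0.743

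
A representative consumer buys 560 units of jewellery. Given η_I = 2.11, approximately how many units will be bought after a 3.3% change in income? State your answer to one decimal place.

599.0

%ΔQ ≈ η × %ΔI = 2.11 × 3.3% = 6.963%.
New Q ≈ 560 × (1 + 0.06963) = 599.0.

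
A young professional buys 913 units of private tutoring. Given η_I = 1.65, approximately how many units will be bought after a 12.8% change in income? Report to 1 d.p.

1105.8

%ΔQ ≈ η × %ΔI = 1.65 × 12.8% = 21.12%.
New Q ≈ 913 × (1 + 0.2112) = 1105.8.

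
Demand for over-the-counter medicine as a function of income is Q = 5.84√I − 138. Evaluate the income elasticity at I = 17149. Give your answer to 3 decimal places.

At I = 17149: Q = 626.772.
dQ/dI = 5.84/(2√I) = 0.0222979 at this income.
η = (dQ/dI)·(I/Q) = 0.0222979 × (17149/626.772) = 0.610.

0.610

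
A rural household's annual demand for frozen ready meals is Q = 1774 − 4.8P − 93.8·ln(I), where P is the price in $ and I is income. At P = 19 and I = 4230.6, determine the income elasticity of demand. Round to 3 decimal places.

At P = 19, I = 4230.6: Q = 899.561.
Holding P constant, ∂Q/∂I = -93.8/I = -0.0221718.
η_I = (∂Q/∂I)·(I/Q) = -0.0221718 × (4230.6/899.561) = -0.104.

-0.104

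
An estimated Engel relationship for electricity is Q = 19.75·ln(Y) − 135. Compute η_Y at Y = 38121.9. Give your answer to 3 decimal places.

At Y = 38121.9: Q = 73.334.
dQ/dY = 19.75/Y = 0.000518075 at this income.
η = (dQ/dY)·(Y/Q) = 0.000518075 × (38121.9/73.334) = 0.269.

0.269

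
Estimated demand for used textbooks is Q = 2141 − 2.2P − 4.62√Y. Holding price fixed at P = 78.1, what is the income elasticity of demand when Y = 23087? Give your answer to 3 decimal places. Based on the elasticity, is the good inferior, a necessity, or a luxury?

At P = 78.1, Y = 23087: Q = 1267.198.
Holding P constant, ∂Q/∂Y = -4.62/(2√Y) = -0.015203.
η_Y = (∂Q/∂Y)·(Y/Q) = -0.015203 × (23087/1267.198) = -0.277.
Since η < 0, this is an inferior good.

-0.277 (inferior good)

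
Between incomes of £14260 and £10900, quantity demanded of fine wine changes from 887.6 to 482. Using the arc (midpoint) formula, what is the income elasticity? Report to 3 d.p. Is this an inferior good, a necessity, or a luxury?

2.218 (luxury)

ΔQ = 482 − 887.6 = -405.6; midpoint Q̄ = (887.6 + 482)/2 = 684.8.
ΔI = 10900 − 14260 = -3360; midpoint Ī = (14260 + 10900)/2 = 12580.
η = (ΔQ/Q̄) ÷ (ΔI/Ī) = (-405.6/684.8) ÷ (-3360/12580) = 2.218.
η > 1 ⇒ luxury.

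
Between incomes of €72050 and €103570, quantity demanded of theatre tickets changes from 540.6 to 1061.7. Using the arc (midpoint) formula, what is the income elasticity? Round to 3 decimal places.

1.812

ΔQ = 1061.7 − 540.6 = 521.1; midpoint Q̄ = (540.6 + 1061.7)/2 = 801.15.
ΔI = 103570 − 72050 = 31520; midpoint Ī = (72050 + 103570)/2 = 87810.
η = (ΔQ/Q̄) ÷ (ΔI/Ī) = (521.1/801.15) ÷ (31520/87810) = 1.812.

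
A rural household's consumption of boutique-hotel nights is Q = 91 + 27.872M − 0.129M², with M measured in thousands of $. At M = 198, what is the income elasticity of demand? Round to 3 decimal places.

-8.321

At M = 198: Q = 552.3400.
dQ/dM = 27.872 − 0.258M = -23.21200.
η = (dQ/dM)·(M/Q) = -23.21200 × (198/552.3400) = -8.321.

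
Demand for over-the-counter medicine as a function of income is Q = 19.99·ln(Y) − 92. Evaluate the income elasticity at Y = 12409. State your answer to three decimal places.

0.207

At Y = 12409: Q = 96.429.
dQ/dY = 19.99/Y = 0.00161093 at this income.
η = (dQ/dY)·(Y/Q) = 0.00161093 × (12409/96.429) = 0.207.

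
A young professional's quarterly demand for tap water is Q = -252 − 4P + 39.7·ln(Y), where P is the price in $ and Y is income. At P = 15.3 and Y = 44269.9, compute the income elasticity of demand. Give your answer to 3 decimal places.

At P = 15.3, Y = 44269.9: Q = 111.513.
Holding P constant, ∂Q/∂Y = 39.7/Y = 0.000896772.
η_Y = (∂Q/∂Y)·(Y/Q) = 0.000896772 × (44269.9/111.513) = 0.356.

0.356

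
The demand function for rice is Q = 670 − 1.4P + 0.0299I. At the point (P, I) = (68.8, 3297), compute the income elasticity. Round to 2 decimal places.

At P = 68.8, I = 3297: Q = 672.260.
Holding P constant, ∂Q/∂I = 0.0299.
η_I = (∂Q/∂I)·(I/Q) = 0.0299 × (3297/672.260) = 0.15.

0.15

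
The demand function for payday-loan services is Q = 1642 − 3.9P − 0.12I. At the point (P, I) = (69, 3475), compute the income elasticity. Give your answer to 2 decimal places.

-0.44

At P = 69, I = 3475: Q = 955.900.
Holding P constant, ∂Q/∂I = −0.12.
η_I = (∂Q/∂I)·(I/Q) = -0.12 × (3475/955.900) = -0.44.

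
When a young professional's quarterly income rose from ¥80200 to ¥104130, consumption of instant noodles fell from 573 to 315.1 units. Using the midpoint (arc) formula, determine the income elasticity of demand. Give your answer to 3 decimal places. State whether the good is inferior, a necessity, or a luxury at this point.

ΔQ = 315.1 − 573 = -257.9; midpoint Q̄ = (573 + 315.1)/2 = 444.05.
ΔI = 104130 − 80200 = 23930; midpoint Ī = (80200 + 104130)/2 = 92165.
η = (ΔQ/Q̄) ÷ (ΔI/Ī) = (-257.9/444.05) ÷ (23930/92165) = -2.237.
η < 0 ⇒ inferior good.

-2.237 (inferior good)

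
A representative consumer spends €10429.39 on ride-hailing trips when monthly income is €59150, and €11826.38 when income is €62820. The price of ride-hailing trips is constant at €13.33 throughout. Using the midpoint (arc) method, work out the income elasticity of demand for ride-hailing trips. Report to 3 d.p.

2.086

With a constant price, Q₁ = 10429.39/13.33 = 782.400 and Q₂ = 11826.38/13.33 = 887.200 (equivalently, work directly with expenditure since P cancels).
Midpoint %ΔQ = (11826.38 − 10429.39)/11127.88 = 0.12554; midpoint %ΔI = (62820 − 59150)/60985 = 0.06018.
η = 0.12554 / 0.06018 = 2.086.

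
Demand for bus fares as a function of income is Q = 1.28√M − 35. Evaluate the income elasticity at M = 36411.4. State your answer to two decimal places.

At M = 36411.4: Q = 209.247.
dQ/dM = 1.28/(2√M) = 0.00335399 at this income.
η = (dQ/dM)·(M/Q) = 0.00335399 × (36411.4/209.247) = 0.58.

0.58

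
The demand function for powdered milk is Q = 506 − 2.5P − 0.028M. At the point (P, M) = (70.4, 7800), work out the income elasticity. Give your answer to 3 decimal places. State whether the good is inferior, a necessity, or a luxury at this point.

At P = 70.4, M = 7800: Q = 111.600.
Holding P constant, ∂Q/∂M = −0.028.
η_M = (∂Q/∂M)·(M/Q) = -0.028 × (7800/111.600) = -1.957.
Since η < 0, this is an inferior good.

-1.957 (inferior good)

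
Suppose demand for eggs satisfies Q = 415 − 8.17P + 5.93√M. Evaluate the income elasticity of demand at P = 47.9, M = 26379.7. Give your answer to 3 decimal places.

At P = 47.9, M = 26379.7: Q = 986.797.
Holding P constant, ∂Q/∂M = 5.93/(2√M) = 0.0182553.
η_M = (∂Q/∂M)·(M/Q) = 0.0182553 × (26379.7/986.797) = 0.488.

0.488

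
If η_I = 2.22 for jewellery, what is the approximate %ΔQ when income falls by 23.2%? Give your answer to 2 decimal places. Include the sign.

-51.50%

%ΔQ ≈ η × %ΔI = 2.22 × (-23.2%) = -51.50%.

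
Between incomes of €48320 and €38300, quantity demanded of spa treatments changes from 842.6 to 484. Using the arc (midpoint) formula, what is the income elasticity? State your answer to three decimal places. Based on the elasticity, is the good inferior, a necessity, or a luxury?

2.337 (luxury)

ΔQ = 484 − 842.6 = -358.6; midpoint Q̄ = (842.6 + 484)/2 = 663.3.
ΔI = 38300 − 48320 = -10020; midpoint Ī = (48320 + 38300)/2 = 43310.
η = (ΔQ/Q̄) ÷ (ΔI/Ī) = (-358.6/663.3) ÷ (-10020/43310) = 2.337.
η > 1 ⇒ luxury.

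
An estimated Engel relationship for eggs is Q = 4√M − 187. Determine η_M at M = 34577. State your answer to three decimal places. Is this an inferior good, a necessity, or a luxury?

At M = 34577: Q = 556.796.
dQ/dM = 4/(2√M) = 0.0107556 at this income.
η = (dQ/dM)·(M/Q) = 0.0107556 × (34577/556.796) = 0.668.
Since 0 < η < 1, the good is a necessity.

0.668 (necessity)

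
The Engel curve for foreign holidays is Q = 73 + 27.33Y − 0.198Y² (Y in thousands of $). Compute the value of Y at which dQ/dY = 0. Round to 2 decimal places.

dQ/dY = 27.33 − 0.396Y.
The good is inferior where dQ/dY < 0. Setting dQ/dY = 0 gives Y = 27.33 / 0.396 = 69.02.

69.02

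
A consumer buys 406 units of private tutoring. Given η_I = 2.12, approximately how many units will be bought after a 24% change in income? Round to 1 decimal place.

%ΔQ ≈ η × %ΔI = 2.12 × 24% = 50.88%.
New Q ≈ 406 × (1 + 0.5088) = 612.6.

612.6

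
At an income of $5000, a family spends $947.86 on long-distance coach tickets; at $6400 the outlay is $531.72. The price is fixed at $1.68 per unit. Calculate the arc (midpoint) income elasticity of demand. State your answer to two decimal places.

-2.29

With a constant price, Q₁ = 947.86/1.68 = 564.202 and Q₂ = 531.72/1.68 = 316.500 (equivalently, work directly with expenditure since P cancels).
Midpoint %ΔQ = (531.72 − 947.86)/739.79 = -0.56251; midpoint %ΔI = (6400 − 5000)/5700 = 0.24561.
η = -0.56251 / 0.24561 = -2.29.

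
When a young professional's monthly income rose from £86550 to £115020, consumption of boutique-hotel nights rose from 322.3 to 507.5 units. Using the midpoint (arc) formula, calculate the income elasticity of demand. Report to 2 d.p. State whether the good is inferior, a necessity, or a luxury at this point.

ΔQ = 507.5 − 322.3 = 185.2; midpoint Q̄ = (322.3 + 507.5)/2 = 414.9.
ΔI = 115020 − 86550 = 28470; midpoint Ī = (86550 + 115020)/2 = 100785.
η = (ΔQ/Q̄) ÷ (ΔI/Ī) = (185.2/414.9) ÷ (28470/100785) = 1.58.
η > 1 ⇒ luxury.

1.58 (luxury)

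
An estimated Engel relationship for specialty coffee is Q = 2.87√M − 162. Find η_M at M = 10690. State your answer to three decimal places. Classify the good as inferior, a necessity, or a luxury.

1.101 (luxury)

At M = 10690: Q = 134.736.
dQ/dM = 2.87/(2√M) = 0.0138792 at this income.
η = (dQ/dM)·(M/Q) = 0.0138792 × (10690/134.736) = 1.101.
Since η > 1, the good is a luxury.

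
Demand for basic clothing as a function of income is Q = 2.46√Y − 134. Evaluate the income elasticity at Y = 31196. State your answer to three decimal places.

0.723

At Y = 31196: Q = 300.495.
dQ/dY = 2.46/(2√Y) = 0.00696395 at this income.
η = (dQ/dY)·(Y/Q) = 0.00696395 × (31196/300.495) = 0.723.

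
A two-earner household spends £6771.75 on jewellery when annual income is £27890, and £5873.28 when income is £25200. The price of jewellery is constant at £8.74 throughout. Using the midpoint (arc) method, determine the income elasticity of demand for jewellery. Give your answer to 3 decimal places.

With a constant price, Q₁ = 6771.75/8.74 = 774.800 and Q₂ = 5873.28/8.74 = 672.000 (equivalently, work directly with expenditure since P cancels).
Midpoint %ΔQ = (5873.28 − 6771.75)/6322.52 = -0.14211; midpoint %ΔI = (25200 − 27890)/26545 = -0.10134.
η = -0.14211 / -0.10134 = 1.402.

1.402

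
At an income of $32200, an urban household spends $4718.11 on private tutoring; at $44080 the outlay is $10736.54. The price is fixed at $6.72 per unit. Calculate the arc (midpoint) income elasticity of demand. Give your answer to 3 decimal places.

With a constant price, Q₁ = 4718.11/6.72 = 702.100 and Q₂ = 10736.54/6.72 = 1597.699 (equivalently, work directly with expenditure since P cancels).
Midpoint %ΔQ = (10736.54 − 4718.11)/7727.33 = 0.77885; midpoint %ΔI = (44080 − 32200)/38140 = 0.31148.
η = 0.77885 / 0.31148 = 2.500.

2.500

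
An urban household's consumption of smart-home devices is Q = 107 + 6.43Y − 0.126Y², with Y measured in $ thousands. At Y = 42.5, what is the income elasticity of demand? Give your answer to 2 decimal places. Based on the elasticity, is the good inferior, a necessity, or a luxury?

-1.19 (inferior good)

At Y = 42.5: Q = 152.6875.
dQ/dY = 6.43 − 0.252Y = -4.28000.
η = (dQ/dY)·(Y/Q) = -4.28000 × (42.5/152.6875) = -1.19.
η < 0 ⇒ inferior good.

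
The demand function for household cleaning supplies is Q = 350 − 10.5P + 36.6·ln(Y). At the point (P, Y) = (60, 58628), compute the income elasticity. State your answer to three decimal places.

0.300

At P = 60, Y = 58628: Q = 121.830.
Holding P constant, ∂Q/∂Y = 36.6/Y = 0.000624275.
η_Y = (∂Q/∂Y)·(Y/Q) = 0.000624275 × (58628/121.830) = 0.300.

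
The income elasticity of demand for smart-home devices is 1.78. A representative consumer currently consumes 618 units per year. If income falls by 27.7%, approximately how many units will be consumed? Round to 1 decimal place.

%ΔQ ≈ η × %ΔI = 1.78 × (-27.7%) = -49.306%.
New Q ≈ 618 × (1 − 0.49306) = 313.3.

313.3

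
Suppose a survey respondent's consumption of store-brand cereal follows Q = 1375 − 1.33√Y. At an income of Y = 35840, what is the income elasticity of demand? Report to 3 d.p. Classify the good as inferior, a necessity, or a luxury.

At Y = 35840: Q = 1123.212.
dQ/dY = -1.33/(2√Y) = -0.00351267 at this income.
η = (dQ/dY)·(Y/Q) = -0.00351267 × (35840/1123.212) = -0.112.
Since η < 0, the good is an inferior good.

-0.112 (inferior good)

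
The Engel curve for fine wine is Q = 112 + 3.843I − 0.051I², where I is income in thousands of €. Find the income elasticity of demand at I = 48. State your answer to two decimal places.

At I = 48: Q = 178.9600.
dQ/dI = 3.843 − 0.102I = -1.05300.
η = (dQ/dI)·(I/Q) = -1.05300 × (48/178.9600) = -0.28.

-0.28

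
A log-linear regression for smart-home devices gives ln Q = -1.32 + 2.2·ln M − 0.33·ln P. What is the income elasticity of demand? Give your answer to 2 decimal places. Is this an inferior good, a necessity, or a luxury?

In a log-linear demand, the coefficient on ln M is the income elasticity.
So η = 2.20.
η > 1 ⇒ luxury.

2.20 (luxury)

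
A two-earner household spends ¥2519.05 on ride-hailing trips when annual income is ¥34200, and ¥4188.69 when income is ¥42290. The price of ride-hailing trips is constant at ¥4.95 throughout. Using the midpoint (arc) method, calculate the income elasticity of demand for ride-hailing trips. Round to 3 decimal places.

2.353

With a constant price, Q₁ = 2519.05/4.95 = 508.899 and Q₂ = 4188.69/4.95 = 846.200 (equivalently, work directly with expenditure since P cancels).
Midpoint %ΔQ = (4188.69 − 2519.05)/3353.87 = 0.49782; midpoint %ΔI = (42290 − 34200)/38245 = 0.21153.
η = 0.49782 / 0.21153 = 2.353.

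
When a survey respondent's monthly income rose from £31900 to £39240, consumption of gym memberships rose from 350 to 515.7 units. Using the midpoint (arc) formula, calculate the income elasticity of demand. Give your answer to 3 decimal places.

1.855

ΔQ = 515.7 − 350 = 165.7; midpoint Q̄ = (350 + 515.7)/2 = 432.85.
ΔI = 39240 − 31900 = 7340; midpoint Ī = (31900 + 39240)/2 = 35570.
η = (ΔQ/Q̄) ÷ (ΔI/Ī) = (165.7/432.85) ÷ (7340/35570) = 1.855.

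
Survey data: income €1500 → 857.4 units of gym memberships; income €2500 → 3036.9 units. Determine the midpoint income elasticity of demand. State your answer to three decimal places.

2.239

ΔQ = 3036.9 − 857.4 = 2179.5; midpoint Q̄ = (857.4 + 3036.9)/2 = 1947.15.
ΔI = 2500 − 1500 = 1000; midpoint Ī = (1500 + 2500)/2 = 2000.
η = (ΔQ/Q̄) ÷ (ΔI/Ī) = (2179.5/1947.15) ÷ (1000/2000) = 2.239.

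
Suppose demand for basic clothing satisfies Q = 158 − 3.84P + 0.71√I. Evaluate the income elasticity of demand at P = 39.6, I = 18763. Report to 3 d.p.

At P = 39.6, I = 18763: Q = 103.190.
Holding P constant, ∂Q/∂I = 0.71/(2√I) = 0.00259166.
η_I = (∂Q/∂I)·(I/Q) = 0.00259166 × (18763/103.190) = 0.471.

0.471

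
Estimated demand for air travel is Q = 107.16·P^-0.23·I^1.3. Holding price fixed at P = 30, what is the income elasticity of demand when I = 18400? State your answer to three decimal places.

1.300

For a multiplicative demand Q = A·P^α·I^β, the income elasticity is β everywhere.
Here β = 1.3, so η = 1.300.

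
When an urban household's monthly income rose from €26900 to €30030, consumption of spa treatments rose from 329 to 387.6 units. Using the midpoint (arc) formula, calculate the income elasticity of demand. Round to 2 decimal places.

1.49

ΔQ = 387.6 − 329 = 58.6; midpoint Q̄ = (329 + 387.6)/2 = 358.3.
ΔI = 30030 − 26900 = 3130; midpoint Ī = (26900 + 30030)/2 = 28465.
η = (ΔQ/Q̄) ÷ (ΔI/Ī) = (58.6/358.3) ÷ (3130/28465) = 1.49.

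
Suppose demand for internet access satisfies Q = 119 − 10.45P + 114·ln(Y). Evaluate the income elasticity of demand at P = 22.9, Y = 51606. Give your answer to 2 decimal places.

At P = 22.9, Y = 51606: Q = 1116.754.
Holding P constant, ∂Q/∂Y = 114/Y = 0.00220905.
η_Y = (∂Q/∂Y)·(Y/Q) = 0.00220905 × (51606/1116.754) = 0.10.

0.10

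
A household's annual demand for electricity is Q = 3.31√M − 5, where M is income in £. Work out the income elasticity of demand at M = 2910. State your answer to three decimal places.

0.514

At M = 2910: Q = 173.556.
dQ/dM = 3.31/(2√M) = 0.0306797 at this income.
η = (dQ/dM)·(M/Q) = 0.0306797 × (2910/173.556) = 0.514.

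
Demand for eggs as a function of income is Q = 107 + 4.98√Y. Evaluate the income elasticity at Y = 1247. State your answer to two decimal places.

0.31

At Y = 1247: Q = 282.858.
dQ/dY = 4.98/(2√Y) = 0.0705125 at this income.
η = (dQ/dY)·(Y/Q) = 0.0705125 × (1247/282.858) = 0.31.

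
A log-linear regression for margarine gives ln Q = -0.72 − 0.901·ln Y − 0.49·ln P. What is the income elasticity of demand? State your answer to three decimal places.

-0.901

In a log-linear demand, the coefficient on ln Y is the income elasticity.
So η = -0.901.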